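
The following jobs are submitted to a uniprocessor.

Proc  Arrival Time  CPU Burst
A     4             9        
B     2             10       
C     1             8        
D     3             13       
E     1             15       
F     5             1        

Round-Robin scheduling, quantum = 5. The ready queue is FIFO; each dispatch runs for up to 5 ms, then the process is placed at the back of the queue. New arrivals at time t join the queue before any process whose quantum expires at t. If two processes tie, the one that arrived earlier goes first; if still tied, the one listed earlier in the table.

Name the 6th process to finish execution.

Schedule: | idle 0-1 | C 1-6 | E 6-11 | B 11-16 | D 16-21 | A 21-26 | F 26-27 | C 27-30 | E 30-35 | B 35-40 | D 40-45 | A 45-49 | E 49-54 | D 54-57 |
Completion: A=49  B=40  C=30  D=57  E=54  F=27
Turnaround (C−A): A=45  B=38  C=29  D=54  E=53  F=22
Finish order: F → C → B → A → E → D

D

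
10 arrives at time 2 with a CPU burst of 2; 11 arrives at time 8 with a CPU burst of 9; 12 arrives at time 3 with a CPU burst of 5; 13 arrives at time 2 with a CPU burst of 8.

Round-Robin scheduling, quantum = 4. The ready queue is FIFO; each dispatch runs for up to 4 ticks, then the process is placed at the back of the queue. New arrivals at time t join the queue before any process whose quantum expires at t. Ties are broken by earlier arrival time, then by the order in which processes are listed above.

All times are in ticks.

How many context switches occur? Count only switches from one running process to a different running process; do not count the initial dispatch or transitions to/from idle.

Gantt: | idle 0-2 | 10 2-4 | 13 4-8 | 12 8-12 | 11 12-16 | 13 16-20 | 12 20-21 | 11 21-26 |
Completion: 10=4  11=26  12=21  13=20
Turnaround (C−A): 10=2  11=18  12=18  13=18

6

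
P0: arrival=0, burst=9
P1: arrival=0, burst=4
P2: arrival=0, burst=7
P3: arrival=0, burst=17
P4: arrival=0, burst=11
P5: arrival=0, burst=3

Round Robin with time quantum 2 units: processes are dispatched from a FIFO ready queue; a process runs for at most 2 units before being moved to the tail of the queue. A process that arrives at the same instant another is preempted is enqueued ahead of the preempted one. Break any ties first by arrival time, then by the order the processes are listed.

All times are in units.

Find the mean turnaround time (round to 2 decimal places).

34.83

Timeline: | P0 0-2 | P1 2-4 | P2 4-6 | P3 6-8 | P4 8-10 | P5 10-12 | P0 12-14 | P1 14-16 | P2 16-18 | P3 18-20 | P4 20-22 | P5 22-23 | P0 23-25 | P2 25-27 | P3 27-29 | P4 29-31 | P0 31-33 | P2 33-34 | P3 34-36 | P4 36-38 | P0 38-39 | P3 39-41 | P4 41-43 | P3 43-45 | P4 45-46 | P3 46-51 |
Completion: P0=39  P1=16  P2=34  P3=51  P4=46  P5=23
Turnaround (C−A): P0=39  P1=16  P2=34  P3=51  P4=46  P5=23
Turnaround times: P0=39, P1=16, P2=34, P3=51, P4=46, P5=23
Average turnaround = (39+16+34+51+46+23) / 6 = 209/6 = 34.83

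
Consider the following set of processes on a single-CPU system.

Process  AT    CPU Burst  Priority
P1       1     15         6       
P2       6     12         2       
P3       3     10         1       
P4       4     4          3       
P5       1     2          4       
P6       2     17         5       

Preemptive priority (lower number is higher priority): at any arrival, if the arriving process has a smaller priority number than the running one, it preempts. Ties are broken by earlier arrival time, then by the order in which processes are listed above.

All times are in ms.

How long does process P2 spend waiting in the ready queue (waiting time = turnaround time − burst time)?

7

Timeline: | idle 0-1 | P5 1-3 | P3 3-13 | P2 13-25 | P4 25-29 | P6 29-46 | P1 46-61 |
Completion: P1=61  P2=25  P3=13  P4=29  P5=3  P6=46
Turnaround (C−A): P1=60  P2=19  P3=10  P4=25  P5=2  P6=44
Waiting(P2) = turnaround − burst = 19 − 12 = 7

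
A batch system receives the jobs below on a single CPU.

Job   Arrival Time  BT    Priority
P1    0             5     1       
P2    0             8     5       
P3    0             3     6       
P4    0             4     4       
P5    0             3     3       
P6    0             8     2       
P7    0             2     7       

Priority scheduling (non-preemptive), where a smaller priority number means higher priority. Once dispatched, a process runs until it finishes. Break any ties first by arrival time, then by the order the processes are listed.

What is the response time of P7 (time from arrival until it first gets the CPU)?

Timeline: | P1 0-5 | P6 5-13 | P5 13-16 | P4 16-20 | P2 20-28 | P3 28-31 | P7 31-33 |
Completion: P1=5  P2=28  P3=31  P4=20  P5=16  P6=13  P7=33
Turnaround (C−A): P1=5  P2=28  P3=31  P4=20  P5=16  P6=13  P7=33
Response(P7) = first start − arrival = 31 − 0 = 31

31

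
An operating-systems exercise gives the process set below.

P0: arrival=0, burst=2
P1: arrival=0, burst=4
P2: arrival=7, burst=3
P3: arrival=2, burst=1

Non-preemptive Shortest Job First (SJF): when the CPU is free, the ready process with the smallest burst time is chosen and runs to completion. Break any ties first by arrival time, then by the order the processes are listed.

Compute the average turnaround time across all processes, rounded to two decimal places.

Gantt: | P0 0-2 | P3 2-3 | P1 3-7 | P2 7-10 |
Completion: P0=2  P1=7  P2=10  P3=3
Turnaround times: P0=2, P1=7, P2=3, P3=1
Average turnaround = (2+7+3+1) / 4 = 13/4 = 3.25

3.25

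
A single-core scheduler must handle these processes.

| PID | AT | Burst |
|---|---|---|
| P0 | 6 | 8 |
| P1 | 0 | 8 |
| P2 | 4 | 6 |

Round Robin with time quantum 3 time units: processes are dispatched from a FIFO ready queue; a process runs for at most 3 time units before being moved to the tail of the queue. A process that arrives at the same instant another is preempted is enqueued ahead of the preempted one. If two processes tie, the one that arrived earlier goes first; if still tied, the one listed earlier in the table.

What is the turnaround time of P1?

14

Timeline: | P1 0-6 | P2 6-9 | P0 9-12 | P1 12-14 | P2 14-17 | P0 17-22 |
Completion: P0=22  P1=14  P2=17
Turnaround (C−A): P0=16  P1=14  P2=13
Turnaround(P1) = completion − arrival = 14 − 0 = 14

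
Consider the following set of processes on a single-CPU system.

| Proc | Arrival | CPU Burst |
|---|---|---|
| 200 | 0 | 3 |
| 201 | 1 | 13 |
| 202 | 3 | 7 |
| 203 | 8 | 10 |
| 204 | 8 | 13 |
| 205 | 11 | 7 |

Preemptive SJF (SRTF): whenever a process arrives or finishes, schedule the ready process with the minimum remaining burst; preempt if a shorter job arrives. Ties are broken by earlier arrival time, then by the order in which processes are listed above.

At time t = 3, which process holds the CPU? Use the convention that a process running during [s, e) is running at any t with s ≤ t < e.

Timeline: | 200 0-3 | 202 3-10 | 203 10-11 | 205 11-18 | 203 18-27 | 201 27-40 | 204 40-53 |
Completion: 200=3  201=40  202=10  203=27  204=53  205=18

202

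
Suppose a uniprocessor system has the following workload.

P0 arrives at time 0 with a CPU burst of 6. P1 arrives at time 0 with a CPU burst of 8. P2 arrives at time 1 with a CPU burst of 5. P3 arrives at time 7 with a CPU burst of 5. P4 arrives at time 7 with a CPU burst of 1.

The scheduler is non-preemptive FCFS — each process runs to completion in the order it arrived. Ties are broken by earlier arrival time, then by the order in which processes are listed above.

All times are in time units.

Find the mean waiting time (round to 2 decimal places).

Schedule: | P0 0-6 | P1 6-14 | P2 14-19 | P3 19-24 | P4 24-25 |
Completion: P0=6  P1=14  P2=19  P3=24  P4=25
Waiting times: P0=0, P1=6, P2=13, P3=12, P4=17
Average waiting = (0+6+13+12+17) / 5 = 48/5 = 9.60

9.60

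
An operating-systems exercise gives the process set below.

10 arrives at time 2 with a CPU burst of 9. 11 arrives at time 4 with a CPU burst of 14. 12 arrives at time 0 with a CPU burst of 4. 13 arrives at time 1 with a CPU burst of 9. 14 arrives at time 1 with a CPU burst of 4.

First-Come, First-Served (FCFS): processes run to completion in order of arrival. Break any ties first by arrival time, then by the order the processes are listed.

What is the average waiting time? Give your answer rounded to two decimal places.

Schedule: | 12 0-4 | 13 4-13 | 14 13-17 | 10 17-26 | 11 26-40 |
Completion: 10=26  11=40  12=4  13=13  14=17
Turnaround (C−A): 10=24  11=36  12=4  13=12  14=16
Waiting times: 10=15, 11=22, 12=0, 13=3, 14=12
Average waiting = (15+22+0+3+12) / 5 = 52/5 = 10.40

10.40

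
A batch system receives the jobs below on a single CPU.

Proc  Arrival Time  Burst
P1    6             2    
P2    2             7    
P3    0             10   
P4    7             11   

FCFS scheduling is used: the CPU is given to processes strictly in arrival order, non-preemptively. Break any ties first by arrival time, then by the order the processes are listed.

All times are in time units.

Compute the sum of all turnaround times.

61

Gantt: | P3 0-10 | P2 10-17 | P1 17-19 | P4 19-30 |
Completion: P1=19  P2=17  P3=10  P4=30
Turnaround (C−A): P1=13  P2=15  P3=10  P4=23
Turnaround = completion − arrival: P1=13, P2=15, P3=10, P4=23
Total turnaround = 13 + 15 + 10 + 23 = 61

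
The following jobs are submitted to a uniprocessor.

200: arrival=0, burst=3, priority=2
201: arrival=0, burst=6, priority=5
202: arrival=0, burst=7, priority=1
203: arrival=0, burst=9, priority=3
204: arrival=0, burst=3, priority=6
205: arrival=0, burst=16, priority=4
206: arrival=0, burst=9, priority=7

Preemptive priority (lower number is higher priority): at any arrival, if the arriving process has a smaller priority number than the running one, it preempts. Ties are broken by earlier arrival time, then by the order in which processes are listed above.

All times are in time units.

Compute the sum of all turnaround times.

Timeline: | 202 0-7 | 200 7-10 | 203 10-19 | 205 19-35 | 201 35-41 | 204 41-44 | 206 44-53 |
Completion: 200=10  201=41  202=7  203=19  204=44  205=35  206=53
Turnaround = completion − arrival: 200=10, 201=41, 202=7, 203=19, 204=44, 205=35, 206=53
Total turnaround = 10 + 41 + 7 + 19 + 44 + 35 + 53 = 209

209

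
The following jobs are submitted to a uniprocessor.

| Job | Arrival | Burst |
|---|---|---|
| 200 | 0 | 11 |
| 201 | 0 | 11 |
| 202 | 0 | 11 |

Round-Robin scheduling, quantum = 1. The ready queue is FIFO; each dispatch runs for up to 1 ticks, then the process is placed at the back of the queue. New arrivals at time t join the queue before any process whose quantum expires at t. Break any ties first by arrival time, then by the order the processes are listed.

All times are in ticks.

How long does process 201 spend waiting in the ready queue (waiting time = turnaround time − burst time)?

21

Gantt: | 200 0-1 | 201 1-2 | 202 2-3 | 200 3-4 | 201 4-5 | 202 5-6 | 200 6-7 | 201 7-8 | 202 8-9 | 200 9-10 | 201 10-11 | 202 11-12 | 200 12-13 | 201 13-14 | 202 14-15 | 200 15-16 | 201 16-17 | 202 17-18 | 200 18-19 | 201 19-20 | 202 20-21 | 200 21-22 | 201 22-23 | 202 23-24 | 200 24-25 | 201 25-26 | 202 26-27 | 200 27-28 | 201 28-29 | 202 29-30 | 200 30-31 | 201 31-32 | 202 32-33 |
Completion: 200=31  201=32  202=33
Turnaround (C−A): 200=31  201=32  202=33
Waiting(201) = turnaround − burst = 32 − 11 = 21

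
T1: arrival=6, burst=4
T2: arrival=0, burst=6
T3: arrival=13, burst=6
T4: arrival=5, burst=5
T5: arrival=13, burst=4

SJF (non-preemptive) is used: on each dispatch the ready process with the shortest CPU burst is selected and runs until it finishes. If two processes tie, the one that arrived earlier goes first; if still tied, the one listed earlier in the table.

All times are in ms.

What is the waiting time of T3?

6

Timeline: | T2 0-6 | T1 6-10 | T4 10-15 | T5 15-19 | T3 19-25 |
Completion: T1=10  T2=6  T3=25  T4=15  T5=19
Turnaround (C−A): T1=4  T2=6  T3=12  T4=10  T5=6
Waiting(T3) = turnaround − burst = 12 − 6 = 6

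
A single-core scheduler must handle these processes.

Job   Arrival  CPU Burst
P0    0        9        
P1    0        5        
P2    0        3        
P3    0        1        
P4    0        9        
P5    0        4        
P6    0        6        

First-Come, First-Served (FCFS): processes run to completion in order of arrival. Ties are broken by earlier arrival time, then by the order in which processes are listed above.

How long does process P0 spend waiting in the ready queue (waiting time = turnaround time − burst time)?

Schedule: | P0 0-9 | P1 9-14 | P2 14-17 | P3 17-18 | P4 18-27 | P5 27-31 | P6 31-37 |
Completion: P0=9  P1=14  P2=17  P3=18  P4=27  P5=31  P6=37
Turnaround (C−A): P0=9  P1=14  P2=17  P3=18  P4=27  P5=31  P6=37
Waiting(P0) = turnaround − burst = 9 − 9 = 0

0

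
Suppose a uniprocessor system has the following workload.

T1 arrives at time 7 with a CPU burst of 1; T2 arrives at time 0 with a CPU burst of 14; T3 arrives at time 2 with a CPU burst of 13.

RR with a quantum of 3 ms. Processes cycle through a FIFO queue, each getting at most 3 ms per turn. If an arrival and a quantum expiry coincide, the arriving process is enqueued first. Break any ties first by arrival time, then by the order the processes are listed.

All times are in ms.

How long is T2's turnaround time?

Timeline: | T2 0-3 | T3 3-6 | T2 6-9 | T3 9-12 | T1 12-13 | T2 13-16 | T3 16-19 | T2 19-22 | T3 22-25 | T2 25-27 | T3 27-28 |
Completion: T1=13  T2=27  T3=28
Turnaround(T2) = completion − arrival = 27 − 0 = 27

27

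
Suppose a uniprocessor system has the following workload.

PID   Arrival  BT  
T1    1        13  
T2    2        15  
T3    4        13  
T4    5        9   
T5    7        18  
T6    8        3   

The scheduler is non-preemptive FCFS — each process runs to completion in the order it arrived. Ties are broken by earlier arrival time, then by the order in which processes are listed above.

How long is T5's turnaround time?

62

Schedule: | idle 0-1 | T1 1-14 | T2 14-29 | T3 29-42 | T4 42-51 | T5 51-69 | T6 69-72 |
Completion: T1=14  T2=29  T3=42  T4=51  T5=69  T6=72
Turnaround (C−A): T1=13  T2=27  T3=38  T4=46  T5=62  T6=64
Turnaround(T5) = completion − arrival = 69 − 7 = 62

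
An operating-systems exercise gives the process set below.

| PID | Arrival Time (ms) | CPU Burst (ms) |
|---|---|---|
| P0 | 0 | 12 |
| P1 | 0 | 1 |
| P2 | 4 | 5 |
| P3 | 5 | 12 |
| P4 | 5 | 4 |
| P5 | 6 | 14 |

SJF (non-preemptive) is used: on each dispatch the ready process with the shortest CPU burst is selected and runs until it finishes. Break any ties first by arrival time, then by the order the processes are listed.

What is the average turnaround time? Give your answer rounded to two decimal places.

Schedule: | P1 0-1 | P0 1-13 | P4 13-17 | P2 17-22 | P3 22-34 | P5 34-48 |
Completion: P0=13  P1=1  P2=22  P3=34  P4=17  P5=48
Turnaround times: P0=13, P1=1, P2=18, P3=29, P4=12, P5=42
Average turnaround = (13+1+18+29+12+42) / 6 = 115/6 = 19.17

19.17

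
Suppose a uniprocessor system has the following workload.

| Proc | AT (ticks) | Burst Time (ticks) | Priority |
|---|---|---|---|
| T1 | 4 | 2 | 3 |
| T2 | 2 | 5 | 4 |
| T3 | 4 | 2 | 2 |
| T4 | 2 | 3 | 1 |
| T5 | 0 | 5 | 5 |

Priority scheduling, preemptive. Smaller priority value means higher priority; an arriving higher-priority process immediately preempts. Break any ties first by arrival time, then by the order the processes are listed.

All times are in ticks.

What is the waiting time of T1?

3

Schedule: | T5 0-2 | T4 2-5 | T3 5-7 | T1 7-9 | T2 9-14 | T5 14-17 |
Completion: T1=9  T2=14  T3=7  T4=5  T5=17
Turnaround (C−A): T1=5  T2=12  T3=3  T4=3  T5=17
Waiting(T1) = turnaround − burst = 5 − 2 = 3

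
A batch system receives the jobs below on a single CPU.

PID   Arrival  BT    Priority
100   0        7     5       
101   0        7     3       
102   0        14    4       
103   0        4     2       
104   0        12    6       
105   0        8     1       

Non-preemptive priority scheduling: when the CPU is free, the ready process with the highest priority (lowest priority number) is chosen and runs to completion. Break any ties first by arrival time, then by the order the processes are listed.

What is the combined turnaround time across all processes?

164

Timeline: | 105 0-8 | 103 8-12 | 101 12-19 | 102 19-33 | 100 33-40 | 104 40-52 |
Completion: 100=40  101=19  102=33  103=12  104=52  105=8
Turnaround = completion − arrival: 100=40, 101=19, 102=33, 103=12, 104=52, 105=8
Total turnaround = 40 + 19 + 33 + 12 + 52 + 8 = 164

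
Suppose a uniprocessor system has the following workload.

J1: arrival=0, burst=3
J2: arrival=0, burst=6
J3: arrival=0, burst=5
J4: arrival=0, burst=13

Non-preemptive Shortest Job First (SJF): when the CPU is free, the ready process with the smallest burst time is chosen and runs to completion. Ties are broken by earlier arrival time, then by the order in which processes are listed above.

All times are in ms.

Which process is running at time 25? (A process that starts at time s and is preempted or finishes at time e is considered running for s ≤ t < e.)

J4

Gantt: | J1 0-3 | J3 3-8 | J2 8-14 | J4 14-27 |
Completion: J1=3  J2=14  J3=8  J4=27
Turnaround (C−A): J1=3  J2=14  J3=8  J4=27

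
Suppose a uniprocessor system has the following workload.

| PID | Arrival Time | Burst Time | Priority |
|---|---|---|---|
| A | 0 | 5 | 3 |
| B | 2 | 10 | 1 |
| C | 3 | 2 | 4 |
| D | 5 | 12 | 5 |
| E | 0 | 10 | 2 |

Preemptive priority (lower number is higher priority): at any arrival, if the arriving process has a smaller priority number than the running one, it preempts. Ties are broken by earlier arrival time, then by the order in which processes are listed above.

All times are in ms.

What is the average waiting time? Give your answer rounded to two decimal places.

Schedule: | E 0-2 | B 2-12 | E 12-20 | A 20-25 | C 25-27 | D 27-39 |
Completion: A=25  B=12  C=27  D=39  E=20
Turnaround (C−A): A=25  B=10  C=24  D=34  E=20
Waiting times: A=20, B=0, C=22, D=22, E=10
Average waiting = (20+0+22+22+10) / 5 = 74/5 = 14.80

14.80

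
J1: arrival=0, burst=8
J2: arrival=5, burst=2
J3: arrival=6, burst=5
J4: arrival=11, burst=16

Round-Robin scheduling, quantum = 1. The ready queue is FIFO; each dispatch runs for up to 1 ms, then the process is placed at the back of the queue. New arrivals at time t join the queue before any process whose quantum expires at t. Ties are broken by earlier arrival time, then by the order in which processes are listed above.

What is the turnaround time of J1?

Gantt: | J1 0-5 | J2 5-6 | J1 6-7 | J3 7-8 | J2 8-9 | J1 9-10 | J3 10-11 | J1 11-12 | J4 12-13 | J3 13-14 | J4 14-15 | J3 15-16 | J4 16-17 | J3 17-18 | J4 18-31 |
Completion: J1=12  J2=9  J3=18  J4=31
Turnaround (C−A): J1=12  J2=4  J3=12  J4=20
Turnaround(J1) = completion − arrival = 12 − 0 = 12

12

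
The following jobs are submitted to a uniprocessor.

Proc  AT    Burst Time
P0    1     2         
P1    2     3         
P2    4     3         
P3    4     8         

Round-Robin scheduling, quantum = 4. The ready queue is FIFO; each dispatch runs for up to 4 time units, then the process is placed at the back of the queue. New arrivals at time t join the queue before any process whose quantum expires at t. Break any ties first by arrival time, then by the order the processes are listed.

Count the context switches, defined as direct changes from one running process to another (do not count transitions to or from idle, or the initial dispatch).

3

Schedule: | idle 0-1 | P0 1-3 | P1 3-6 | P2 6-9 | P3 9-17 |
Completion: P0=3  P1=6  P2=9  P3=17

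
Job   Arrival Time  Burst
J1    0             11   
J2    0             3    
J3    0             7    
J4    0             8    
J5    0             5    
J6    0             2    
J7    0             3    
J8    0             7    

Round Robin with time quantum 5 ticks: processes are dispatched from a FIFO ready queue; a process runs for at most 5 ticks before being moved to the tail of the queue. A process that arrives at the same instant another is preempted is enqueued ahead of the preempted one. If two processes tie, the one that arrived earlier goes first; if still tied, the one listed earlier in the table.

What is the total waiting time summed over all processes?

Timeline: | J1 0-5 | J2 5-8 | J3 8-13 | J4 13-18 | J5 18-23 | J6 23-25 | J7 25-28 | J8 28-33 | J1 33-38 | J3 38-40 | J4 40-43 | J8 43-45 | J1 45-46 |
Completion: J1=46  J2=8  J3=40  J4=43  J5=23  J6=25  J7=28  J8=45
Turnaround (C−A): J1=46  J2=8  J3=40  J4=43  J5=23  J6=25  J7=28  J8=45
Waiting = turnaround − burst: J1=35, J2=5, J3=33, J4=35, J5=18, J6=23, J7=25, J8=38
Total waiting = 35 + 5 + 33 + 35 + 18 + 23 + 25 + 38 = 212

212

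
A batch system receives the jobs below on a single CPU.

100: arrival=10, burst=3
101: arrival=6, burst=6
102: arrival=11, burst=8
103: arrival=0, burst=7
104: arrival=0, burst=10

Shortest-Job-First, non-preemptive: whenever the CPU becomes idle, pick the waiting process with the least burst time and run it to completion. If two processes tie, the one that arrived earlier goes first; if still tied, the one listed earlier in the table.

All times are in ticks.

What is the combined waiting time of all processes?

33

Schedule: | 103 0-7 | 101 7-13 | 100 13-16 | 102 16-24 | 104 24-34 |
Completion: 100=16  101=13  102=24  103=7  104=34
Turnaround (C−A): 100=6  101=7  102=13  103=7  104=34
Waiting = turnaround − burst: 100=3, 101=1, 102=5, 103=0, 104=24
Total waiting = 3 + 1 + 5 + 0 + 24 = 33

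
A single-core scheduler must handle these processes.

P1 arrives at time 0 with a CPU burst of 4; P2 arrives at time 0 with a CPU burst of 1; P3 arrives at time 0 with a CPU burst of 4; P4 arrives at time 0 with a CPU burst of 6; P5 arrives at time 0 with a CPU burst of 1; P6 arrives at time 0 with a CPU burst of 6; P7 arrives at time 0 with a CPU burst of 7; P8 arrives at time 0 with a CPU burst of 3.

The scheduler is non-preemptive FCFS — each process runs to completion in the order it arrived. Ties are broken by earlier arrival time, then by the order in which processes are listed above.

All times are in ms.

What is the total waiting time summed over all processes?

100

Timeline: | P1 0-4 | P2 4-5 | P3 5-9 | P4 9-15 | P5 15-16 | P6 16-22 | P7 22-29 | P8 29-32 |
Completion: P1=4  P2=5  P3=9  P4=15  P5=16  P6=22  P7=29  P8=32
Waiting = turnaround − burst: P1=0, P2=4, P3=5, P4=9, P5=15, P6=16, P7=22, P8=29
Total waiting = 0 + 4 + 5 + 9 + 15 + 16 + 22 + 29 = 100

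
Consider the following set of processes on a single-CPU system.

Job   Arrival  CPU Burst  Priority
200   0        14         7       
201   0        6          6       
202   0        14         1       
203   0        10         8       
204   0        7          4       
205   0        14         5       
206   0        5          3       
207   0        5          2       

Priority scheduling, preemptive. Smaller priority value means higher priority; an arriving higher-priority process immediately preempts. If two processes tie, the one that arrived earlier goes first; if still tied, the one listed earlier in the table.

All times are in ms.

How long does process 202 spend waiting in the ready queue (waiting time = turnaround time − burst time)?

0

Timeline: | 202 0-14 | 207 14-19 | 206 19-24 | 204 24-31 | 205 31-45 | 201 45-51 | 200 51-65 | 203 65-75 |
Completion: 200=65  201=51  202=14  203=75  204=31  205=45  206=24  207=19
Waiting(202) = turnaround − burst = 14 − 14 = 0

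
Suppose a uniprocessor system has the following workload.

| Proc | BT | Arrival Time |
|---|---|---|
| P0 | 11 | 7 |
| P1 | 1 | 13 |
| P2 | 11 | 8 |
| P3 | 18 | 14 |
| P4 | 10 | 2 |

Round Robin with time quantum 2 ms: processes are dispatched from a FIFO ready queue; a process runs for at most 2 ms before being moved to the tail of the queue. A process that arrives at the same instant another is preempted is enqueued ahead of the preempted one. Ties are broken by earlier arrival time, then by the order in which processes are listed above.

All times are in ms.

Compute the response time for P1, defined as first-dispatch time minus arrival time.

Schedule: | idle 0-2 | P4 2-8 | P0 8-10 | P2 10-12 | P4 12-14 | P0 14-16 | P2 16-18 | P1 18-19 | P3 19-21 | P4 21-23 | P0 23-25 | P2 25-27 | P3 27-29 | P0 29-31 | P2 31-33 | P3 33-35 | P0 35-37 | P2 37-39 | P3 39-41 | P0 41-42 | P2 42-43 | P3 43-53 |
Completion: P0=42  P1=19  P2=43  P3=53  P4=23
Turnaround (C−A): P0=35  P1=6  P2=35  P3=39  P4=21
Response(P1) = first start − arrival = 18 − 13 = 5

5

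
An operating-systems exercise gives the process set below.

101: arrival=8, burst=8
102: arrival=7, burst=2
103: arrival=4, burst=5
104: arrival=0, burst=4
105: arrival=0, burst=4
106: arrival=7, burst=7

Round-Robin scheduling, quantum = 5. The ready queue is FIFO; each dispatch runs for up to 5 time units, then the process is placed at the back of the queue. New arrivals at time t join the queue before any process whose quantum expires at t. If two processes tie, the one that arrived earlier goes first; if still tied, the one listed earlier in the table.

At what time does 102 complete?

Gantt: | 104 0-4 | 105 4-8 | 103 8-13 | 102 13-15 | 106 15-20 | 101 20-25 | 106 25-27 | 101 27-30 |
Completion: 101=30  102=15  103=13  104=4  105=8  106=27
Turnaround (C−A): 101=22  102=8  103=9  104=4  105=8  106=20

15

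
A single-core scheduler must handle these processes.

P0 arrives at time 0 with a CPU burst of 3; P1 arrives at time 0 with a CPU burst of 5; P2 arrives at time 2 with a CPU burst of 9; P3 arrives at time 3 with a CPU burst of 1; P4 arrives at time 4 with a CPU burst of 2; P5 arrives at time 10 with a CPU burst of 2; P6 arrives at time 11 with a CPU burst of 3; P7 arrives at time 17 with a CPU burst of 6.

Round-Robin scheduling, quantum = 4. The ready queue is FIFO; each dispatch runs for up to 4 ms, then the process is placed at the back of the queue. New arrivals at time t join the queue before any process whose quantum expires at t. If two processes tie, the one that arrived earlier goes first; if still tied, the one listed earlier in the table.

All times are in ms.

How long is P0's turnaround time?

3

Schedule: | P0 0-3 | P1 3-7 | P2 7-11 | P3 11-12 | P4 12-14 | P1 14-15 | P5 15-17 | P6 17-20 | P2 20-24 | P7 24-28 | P2 28-29 | P7 29-31 |
Completion: P0=3  P1=15  P2=29  P3=12  P4=14  P5=17  P6=20  P7=31
Turnaround (C−A): P0=3  P1=15  P2=27  P3=9  P4=10  P5=7  P6=9  P7=14
Turnaround(P0) = completion − arrival = 3 − 0 = 3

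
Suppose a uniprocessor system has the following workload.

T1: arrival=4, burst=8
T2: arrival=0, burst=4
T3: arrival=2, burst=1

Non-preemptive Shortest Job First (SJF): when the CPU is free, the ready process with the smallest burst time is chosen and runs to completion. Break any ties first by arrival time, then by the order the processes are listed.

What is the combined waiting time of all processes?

3

Schedule: | T2 0-4 | T3 4-5 | T1 5-13 |
Completion: T1=13  T2=4  T3=5
Turnaround (C−A): T1=9  T2=4  T3=3
Waiting = turnaround − burst: T1=1, T2=0, T3=2
Total waiting = 1 + 0 + 2 = 3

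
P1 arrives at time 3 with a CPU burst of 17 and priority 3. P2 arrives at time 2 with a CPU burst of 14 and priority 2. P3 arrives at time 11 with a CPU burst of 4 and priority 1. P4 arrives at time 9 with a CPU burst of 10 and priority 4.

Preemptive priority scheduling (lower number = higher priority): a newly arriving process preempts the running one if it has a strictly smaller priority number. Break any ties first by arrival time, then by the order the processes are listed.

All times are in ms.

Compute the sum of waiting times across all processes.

Timeline: | idle 0-2 | P2 2-11 | P3 11-15 | P2 15-20 | P1 20-37 | P4 37-47 |
Completion: P1=37  P2=20  P3=15  P4=47
Waiting = turnaround − burst: P1=17, P2=4, P3=0, P4=28
Total waiting = 17 + 4 + 0 + 28 = 49

49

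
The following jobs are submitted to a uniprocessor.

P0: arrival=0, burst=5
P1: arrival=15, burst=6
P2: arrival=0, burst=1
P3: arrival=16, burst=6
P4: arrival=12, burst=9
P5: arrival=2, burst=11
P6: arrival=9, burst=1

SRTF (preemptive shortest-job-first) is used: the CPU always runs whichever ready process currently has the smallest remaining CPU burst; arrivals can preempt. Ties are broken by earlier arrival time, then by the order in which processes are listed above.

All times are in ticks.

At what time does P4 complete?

39

Gantt: | P2 0-1 | P0 1-6 | P5 6-9 | P6 9-10 | P5 10-18 | P1 18-24 | P3 24-30 | P4 30-39 |
Completion: P0=6  P1=24  P2=1  P3=30  P4=39  P5=18  P6=10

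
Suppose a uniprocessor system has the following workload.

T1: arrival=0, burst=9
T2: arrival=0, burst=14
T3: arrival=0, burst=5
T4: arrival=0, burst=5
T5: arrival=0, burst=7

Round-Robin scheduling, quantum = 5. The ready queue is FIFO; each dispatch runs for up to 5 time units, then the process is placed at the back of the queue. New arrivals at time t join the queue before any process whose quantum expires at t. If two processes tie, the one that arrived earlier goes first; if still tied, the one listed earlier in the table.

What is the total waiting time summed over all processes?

100

Gantt: | T1 0-5 | T2 5-10 | T3 10-15 | T4 15-20 | T5 20-25 | T1 25-29 | T2 29-34 | T5 34-36 | T2 36-40 |
Completion: T1=29  T2=40  T3=15  T4=20  T5=36
Waiting = turnaround − burst: T1=20, T2=26, T3=10, T4=15, T5=29
Total waiting = 20 + 26 + 10 + 15 + 29 = 100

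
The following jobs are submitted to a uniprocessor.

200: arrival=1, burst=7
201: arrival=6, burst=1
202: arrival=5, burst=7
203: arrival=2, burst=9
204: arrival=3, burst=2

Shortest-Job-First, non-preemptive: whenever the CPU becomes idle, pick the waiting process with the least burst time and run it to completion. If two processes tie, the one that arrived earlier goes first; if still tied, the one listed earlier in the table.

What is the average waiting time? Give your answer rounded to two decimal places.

6.00

Gantt: | idle 0-1 | 200 1-8 | 201 8-9 | 204 9-11 | 202 11-18 | 203 18-27 |
Completion: 200=8  201=9  202=18  203=27  204=11
Waiting times: 200=0, 201=2, 202=6, 203=16, 204=6
Average waiting = (0+2+6+16+6) / 5 = 30/5 = 6.00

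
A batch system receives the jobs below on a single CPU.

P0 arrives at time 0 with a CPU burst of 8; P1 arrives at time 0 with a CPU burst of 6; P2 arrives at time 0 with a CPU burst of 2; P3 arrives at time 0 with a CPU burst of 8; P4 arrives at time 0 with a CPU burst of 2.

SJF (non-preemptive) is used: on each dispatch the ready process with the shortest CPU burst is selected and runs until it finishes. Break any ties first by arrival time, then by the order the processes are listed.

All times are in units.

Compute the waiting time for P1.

Schedule: | P2 0-2 | P4 2-4 | P1 4-10 | P0 10-18 | P3 18-26 |
Completion: P0=18  P1=10  P2=2  P3=26  P4=4
Waiting(P1) = turnaround − burst = 10 − 6 = 4

4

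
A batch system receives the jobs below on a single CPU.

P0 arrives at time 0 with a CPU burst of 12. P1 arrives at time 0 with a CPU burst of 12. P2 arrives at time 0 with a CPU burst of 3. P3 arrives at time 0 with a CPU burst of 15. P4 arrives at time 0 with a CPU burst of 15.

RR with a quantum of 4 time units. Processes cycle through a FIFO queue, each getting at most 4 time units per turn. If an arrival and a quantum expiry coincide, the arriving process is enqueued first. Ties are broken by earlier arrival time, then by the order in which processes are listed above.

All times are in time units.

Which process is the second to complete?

Schedule: | P0 0-4 | P1 4-8 | P2 8-11 | P3 11-15 | P4 15-19 | P0 19-23 | P1 23-27 | P3 27-31 | P4 31-35 | P0 35-39 | P1 39-43 | P3 43-47 | P4 47-51 | P3 51-54 | P4 54-57 |
Completion: P0=39  P1=43  P2=11  P3=54  P4=57
Turnaround (C−A): P0=39  P1=43  P2=11  P3=54  P4=57
Finish order: P2 → P0 → P1 → P3 → P4

P0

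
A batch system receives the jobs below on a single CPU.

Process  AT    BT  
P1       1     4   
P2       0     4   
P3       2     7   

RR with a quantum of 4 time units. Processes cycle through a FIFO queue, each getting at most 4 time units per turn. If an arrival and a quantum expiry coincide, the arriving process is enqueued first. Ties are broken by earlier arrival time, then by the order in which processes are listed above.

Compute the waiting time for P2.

0

Timeline: | P2 0-4 | P1 4-8 | P3 8-15 |
Completion: P1=8  P2=4  P3=15
Waiting(P2) = turnaround − burst = 4 − 4 = 0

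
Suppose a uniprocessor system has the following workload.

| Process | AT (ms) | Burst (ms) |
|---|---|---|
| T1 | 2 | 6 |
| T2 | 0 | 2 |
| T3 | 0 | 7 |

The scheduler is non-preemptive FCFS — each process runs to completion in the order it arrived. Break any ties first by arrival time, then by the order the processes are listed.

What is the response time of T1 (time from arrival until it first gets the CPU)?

Gantt: | T2 0-2 | T3 2-9 | T1 9-15 |
Completion: T1=15  T2=2  T3=9
Turnaround (C−A): T1=13  T2=2  T3=9
Response(T1) = first start − arrival = 9 − 2 = 7

7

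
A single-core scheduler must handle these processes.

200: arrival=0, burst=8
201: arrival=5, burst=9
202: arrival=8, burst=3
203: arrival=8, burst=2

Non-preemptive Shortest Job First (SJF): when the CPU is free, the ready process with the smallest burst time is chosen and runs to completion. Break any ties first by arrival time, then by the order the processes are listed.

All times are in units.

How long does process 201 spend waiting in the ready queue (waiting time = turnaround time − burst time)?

8

Gantt: | 200 0-8 | 203 8-10 | 202 10-13 | 201 13-22 |
Completion: 200=8  201=22  202=13  203=10
Waiting(201) = turnaround − burst = 17 − 9 = 8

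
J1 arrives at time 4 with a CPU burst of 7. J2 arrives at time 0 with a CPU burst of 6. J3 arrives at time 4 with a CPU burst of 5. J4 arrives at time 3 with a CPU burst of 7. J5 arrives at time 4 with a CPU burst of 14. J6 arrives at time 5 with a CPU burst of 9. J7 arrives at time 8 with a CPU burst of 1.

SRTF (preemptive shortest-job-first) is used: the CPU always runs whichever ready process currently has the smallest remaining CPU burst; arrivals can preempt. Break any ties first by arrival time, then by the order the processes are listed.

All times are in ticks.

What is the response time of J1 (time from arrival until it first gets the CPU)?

Gantt: | J2 0-6 | J3 6-8 | J7 8-9 | J3 9-12 | J4 12-19 | J1 19-26 | J6 26-35 | J5 35-49 |
Completion: J1=26  J2=6  J3=12  J4=19  J5=49  J6=35  J7=9
Turnaround (C−A): J1=22  J2=6  J3=8  J4=16  J5=45  J6=30  J7=1
Response(J1) = first start − arrival = 19 − 4 = 15

15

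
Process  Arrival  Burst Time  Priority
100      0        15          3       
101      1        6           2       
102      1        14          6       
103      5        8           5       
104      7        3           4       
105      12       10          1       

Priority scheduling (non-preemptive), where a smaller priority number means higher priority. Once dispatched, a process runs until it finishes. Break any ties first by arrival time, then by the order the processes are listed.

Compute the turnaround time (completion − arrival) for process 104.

Schedule: | 100 0-15 | 105 15-25 | 101 25-31 | 104 31-34 | 103 34-42 | 102 42-56 |
Completion: 100=15  101=31  102=56  103=42  104=34  105=25
Turnaround (C−A): 100=15  101=30  102=55  103=37  104=27  105=13
Turnaround(104) = completion − arrival = 34 − 7 = 27

27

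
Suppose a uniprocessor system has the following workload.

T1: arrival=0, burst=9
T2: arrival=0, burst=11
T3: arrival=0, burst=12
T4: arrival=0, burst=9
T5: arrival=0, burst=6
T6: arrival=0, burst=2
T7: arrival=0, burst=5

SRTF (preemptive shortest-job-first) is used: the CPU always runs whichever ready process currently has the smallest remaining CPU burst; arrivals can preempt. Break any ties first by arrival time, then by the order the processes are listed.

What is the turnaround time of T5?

13

Gantt: | T6 0-2 | T7 2-7 | T5 7-13 | T1 13-22 | T4 22-31 | T2 31-42 | T3 42-54 |
Completion: T1=22  T2=42  T3=54  T4=31  T5=13  T6=2  T7=7
Turnaround (C−A): T1=22  T2=42  T3=54  T4=31  T5=13  T6=2  T7=7
Turnaround(T5) = completion − arrival = 13 − 0 = 13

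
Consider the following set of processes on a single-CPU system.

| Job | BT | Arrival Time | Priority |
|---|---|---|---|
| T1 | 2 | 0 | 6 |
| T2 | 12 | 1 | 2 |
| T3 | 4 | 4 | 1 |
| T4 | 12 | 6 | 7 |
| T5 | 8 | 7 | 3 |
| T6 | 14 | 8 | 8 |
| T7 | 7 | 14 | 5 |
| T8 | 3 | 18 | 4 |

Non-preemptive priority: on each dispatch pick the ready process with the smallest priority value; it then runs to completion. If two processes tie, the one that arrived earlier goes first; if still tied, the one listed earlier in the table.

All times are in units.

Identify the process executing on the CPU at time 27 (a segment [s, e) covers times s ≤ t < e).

Schedule: | T1 0-2 | T2 2-14 | T3 14-18 | T5 18-26 | T8 26-29 | T7 29-36 | T4 36-48 | T6 48-62 |
Completion: T1=2  T2=14  T3=18  T4=48  T5=26  T6=62  T7=36  T8=29
Turnaround (C−A): T1=2  T2=13  T3=14  T4=42  T5=19  T6=54  T7=22  T8=11

T8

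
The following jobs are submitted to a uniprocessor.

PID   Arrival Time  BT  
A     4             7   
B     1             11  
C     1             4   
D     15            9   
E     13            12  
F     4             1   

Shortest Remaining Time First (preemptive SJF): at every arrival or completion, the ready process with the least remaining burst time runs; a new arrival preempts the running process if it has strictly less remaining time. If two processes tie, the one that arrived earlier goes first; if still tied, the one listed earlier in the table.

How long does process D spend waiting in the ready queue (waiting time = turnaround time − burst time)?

Schedule: | idle 0-1 | C 1-5 | F 5-6 | A 6-13 | B 13-24 | D 24-33 | E 33-45 |
Completion: A=13  B=24  C=5  D=33  E=45  F=6
Turnaround (C−A): A=9  B=23  C=4  D=18  E=32  F=2
Waiting(D) = turnaround − burst = 18 − 9 = 9

9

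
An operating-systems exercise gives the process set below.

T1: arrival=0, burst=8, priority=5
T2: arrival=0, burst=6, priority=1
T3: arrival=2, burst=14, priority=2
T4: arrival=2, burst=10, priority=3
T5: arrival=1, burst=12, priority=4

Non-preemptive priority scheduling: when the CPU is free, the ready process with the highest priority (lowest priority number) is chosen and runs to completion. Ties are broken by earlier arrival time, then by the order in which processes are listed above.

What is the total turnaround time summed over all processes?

Gantt: | T2 0-6 | T3 6-20 | T4 20-30 | T5 30-42 | T1 42-50 |
Completion: T1=50  T2=6  T3=20  T4=30  T5=42
Turnaround (C−A): T1=50  T2=6  T3=18  T4=28  T5=41
Turnaround = completion − arrival: T1=50, T2=6, T3=18, T4=28, T5=41
Total turnaround = 50 + 6 + 18 + 28 + 41 = 143

143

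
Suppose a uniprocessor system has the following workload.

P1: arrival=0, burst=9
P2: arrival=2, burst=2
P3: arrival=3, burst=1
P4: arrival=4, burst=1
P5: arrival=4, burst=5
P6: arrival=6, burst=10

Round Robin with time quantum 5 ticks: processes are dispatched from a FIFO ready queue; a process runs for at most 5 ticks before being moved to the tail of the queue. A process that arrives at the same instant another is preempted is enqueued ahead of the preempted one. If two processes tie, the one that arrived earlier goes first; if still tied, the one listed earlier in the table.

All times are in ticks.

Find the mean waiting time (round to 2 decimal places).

6.17

Schedule: | P1 0-5 | P2 5-7 | P3 7-8 | P4 8-9 | P5 9-14 | P1 14-18 | P6 18-28 |
Completion: P1=18  P2=7  P3=8  P4=9  P5=14  P6=28
Waiting times: P1=9, P2=3, P3=4, P4=4, P5=5, P6=12
Average waiting = (9+3+4+4+5+12) / 6 = 37/6 = 6.17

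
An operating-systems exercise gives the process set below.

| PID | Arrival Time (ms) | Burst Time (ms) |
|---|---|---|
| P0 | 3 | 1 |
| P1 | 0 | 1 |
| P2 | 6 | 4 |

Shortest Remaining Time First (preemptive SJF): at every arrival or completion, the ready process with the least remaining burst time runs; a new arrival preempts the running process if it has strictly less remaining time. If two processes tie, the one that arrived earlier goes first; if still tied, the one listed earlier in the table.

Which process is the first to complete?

P1

Gantt: | P1 0-1 | idle 1-3 | P0 3-4 | idle 4-6 | P2 6-10 |
Completion: P0=4  P1=1  P2=10
Turnaround (C−A): P0=1  P1=1  P2=4
Finish order: P1 → P0 → P2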